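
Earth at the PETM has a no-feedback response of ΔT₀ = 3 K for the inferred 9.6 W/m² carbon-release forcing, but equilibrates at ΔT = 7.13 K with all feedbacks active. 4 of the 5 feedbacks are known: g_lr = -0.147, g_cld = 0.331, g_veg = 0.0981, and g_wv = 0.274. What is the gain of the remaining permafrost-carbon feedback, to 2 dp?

0.02

Amplification A = ΔT/ΔT₀ = 7.13/3 = 2.377.
Total gain g = 1 − 1/A = 1 − 1/2.377 = 0.5793.
Known gains sum to -0.147 + 0.331 + 0.0981 + 0.274 = 0.5561.
g_pf = 0.5793 − 0.5561 = 0.02.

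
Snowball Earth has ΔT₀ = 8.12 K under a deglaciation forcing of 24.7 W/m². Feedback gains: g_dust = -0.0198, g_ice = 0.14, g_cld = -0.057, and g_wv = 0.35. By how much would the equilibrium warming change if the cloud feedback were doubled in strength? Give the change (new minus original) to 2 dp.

Original: g = 0.4132, ΔT = 8.12/(1−0.4132) = 13.8378 K.
With doubled cloud: g' = 0.3562, ΔT' = 8.12/(1−0.3562) = 12.6126 K.
Change = 12.6126 − 13.8378 = -1.23 K.

-1.23 K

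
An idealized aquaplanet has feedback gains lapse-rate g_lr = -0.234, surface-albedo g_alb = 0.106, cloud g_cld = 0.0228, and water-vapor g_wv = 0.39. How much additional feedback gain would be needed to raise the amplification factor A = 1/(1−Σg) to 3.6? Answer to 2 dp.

Current total gain = 0.2848.
Target gain for A = 3.6: g* = 1 − 1/3.6 = 0.7222.
Additional gain needed = 0.7222 − 0.2848 = 0.44.

0.44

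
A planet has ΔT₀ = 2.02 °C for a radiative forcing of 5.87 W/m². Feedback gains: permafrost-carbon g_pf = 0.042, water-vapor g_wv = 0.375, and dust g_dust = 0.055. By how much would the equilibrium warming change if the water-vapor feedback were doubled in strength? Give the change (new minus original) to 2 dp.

9.38 °C

Original: g = 0.472, ΔT = 2.02/(1−0.472) = 3.8258 °C.
With doubled water-vapor: g' = 0.847, ΔT' = 2.02/(1−0.847) = 13.2026 °C.
Change = 13.2026 − 3.8258 = 9.38 °C.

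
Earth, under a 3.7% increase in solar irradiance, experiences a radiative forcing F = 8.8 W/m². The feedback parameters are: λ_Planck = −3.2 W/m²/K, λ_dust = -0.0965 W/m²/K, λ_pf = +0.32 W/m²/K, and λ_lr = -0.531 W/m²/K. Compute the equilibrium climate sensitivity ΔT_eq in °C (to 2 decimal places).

2.51 °C

Net feedback parameter λ = (−3.2) + (-0.0965) + (+0.32) + (-0.531) = -3.5075 W/m²/K.
ΔT = −F/λ = −8.8/(-3.5075) = 2.51 °C.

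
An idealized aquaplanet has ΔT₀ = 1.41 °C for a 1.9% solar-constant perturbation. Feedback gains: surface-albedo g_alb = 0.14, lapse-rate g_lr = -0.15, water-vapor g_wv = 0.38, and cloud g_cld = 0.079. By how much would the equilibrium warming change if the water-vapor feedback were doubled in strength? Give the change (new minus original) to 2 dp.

Original: g = 0.449, ΔT = 1.41/(1−0.449) = 2.5590 °C.
With doubled water-vapor: g' = 0.829, ΔT' = 1.41/(1−0.829) = 8.2456 °C.
Change = 8.2456 − 2.5590 = 5.69 °C.

5.69 °C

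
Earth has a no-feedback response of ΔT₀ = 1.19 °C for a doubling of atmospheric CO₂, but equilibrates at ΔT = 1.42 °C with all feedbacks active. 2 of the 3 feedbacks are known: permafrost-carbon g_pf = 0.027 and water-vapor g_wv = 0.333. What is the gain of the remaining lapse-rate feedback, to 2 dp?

Amplification A = ΔT/ΔT₀ = 1.42/1.19 = 1.193.
Total gain g = 1 − 1/A = 1 − 1/1.193 = 0.1618.
Known gains sum to 0.027 + 0.333 = 0.36.
g_lr = 0.1618 − 0.36 = -0.20.

-0.20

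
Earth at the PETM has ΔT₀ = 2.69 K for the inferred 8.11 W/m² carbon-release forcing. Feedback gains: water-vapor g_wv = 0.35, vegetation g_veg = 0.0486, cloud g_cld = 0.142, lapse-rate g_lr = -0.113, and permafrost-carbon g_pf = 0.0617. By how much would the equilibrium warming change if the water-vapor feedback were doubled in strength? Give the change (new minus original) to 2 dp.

11.47 K

Original: g = 0.4893, ΔT = 2.69/(1−0.4893) = 5.2673 K.
With doubled water-vapor: g' = 0.8393, ΔT' = 2.69/(1−0.8393) = 16.7393 K.
Change = 16.7393 − 5.2673 = 11.47 K.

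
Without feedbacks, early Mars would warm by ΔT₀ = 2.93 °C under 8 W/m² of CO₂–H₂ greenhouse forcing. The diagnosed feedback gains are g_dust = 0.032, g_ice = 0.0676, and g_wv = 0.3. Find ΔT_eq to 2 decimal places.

Total gain g = 0.032 + 0.0676 + 0.3 = 0.3996.
Amplification A = 1/(1 − 0.3996) = 1.666.
ΔT = 2.93 × 1.666 = 4.88 °C.

4.88 °C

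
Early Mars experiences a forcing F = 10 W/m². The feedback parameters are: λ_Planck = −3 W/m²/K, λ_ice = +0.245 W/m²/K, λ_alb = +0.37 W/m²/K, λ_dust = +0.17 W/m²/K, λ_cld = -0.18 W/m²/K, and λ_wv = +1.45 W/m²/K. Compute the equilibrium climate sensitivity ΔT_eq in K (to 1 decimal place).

10.6 K

Net feedback parameter λ = (−3) + (+0.245) + (+0.37) + (+0.17) + (-0.18) + (+1.45) = -0.945 W/m²/K.
ΔT = −F/λ = −10/(-0.945) = 10.6 K.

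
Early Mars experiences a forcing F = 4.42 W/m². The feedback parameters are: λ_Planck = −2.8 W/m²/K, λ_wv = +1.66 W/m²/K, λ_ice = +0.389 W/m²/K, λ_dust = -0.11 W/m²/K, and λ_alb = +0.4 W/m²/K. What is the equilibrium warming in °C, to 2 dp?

9.59 °C

Net feedback parameter λ = (−2.8) + (+1.66) + (+0.389) + (-0.11) + (+0.4) = -0.461 W/m²/K.
ΔT = −F/λ = −4.42/(-0.461) = 9.59 °C.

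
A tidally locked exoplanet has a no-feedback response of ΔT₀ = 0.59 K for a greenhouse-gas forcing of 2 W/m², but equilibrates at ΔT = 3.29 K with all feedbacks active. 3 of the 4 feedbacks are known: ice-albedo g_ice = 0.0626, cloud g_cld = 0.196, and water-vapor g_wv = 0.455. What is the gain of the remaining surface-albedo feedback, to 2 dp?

0.11

Amplification A = ΔT/ΔT₀ = 3.29/0.59 = 5.576.
Total gain g = 1 − 1/A = 1 − 1/5.576 = 0.8207.
Known gains sum to 0.0626 + 0.196 + 0.455 = 0.7136.
g_alb = 0.8207 − 0.7136 = 0.11.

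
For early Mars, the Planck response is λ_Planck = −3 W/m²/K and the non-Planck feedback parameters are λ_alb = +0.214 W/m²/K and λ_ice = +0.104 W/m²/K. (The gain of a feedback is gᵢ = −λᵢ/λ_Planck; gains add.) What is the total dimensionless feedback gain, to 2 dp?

0.11

Convert to gains: g_alb = 0.214/3 = 0.07133; g_ice = 0.104/3 = 0.03467.
Total gain g = 0.106.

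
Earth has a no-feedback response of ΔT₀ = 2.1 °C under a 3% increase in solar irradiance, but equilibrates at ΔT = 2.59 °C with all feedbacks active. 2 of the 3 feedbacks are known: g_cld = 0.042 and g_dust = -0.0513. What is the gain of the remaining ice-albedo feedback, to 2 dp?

0.20

Amplification A = ΔT/ΔT₀ = 2.59/2.1 = 1.233.
Total gain g = 1 − 1/A = 1 − 1/1.233 = 0.189.
Known gains sum to 0.042 − 0.0513 = -0.0093.
g_ice = 0.189 + 0.0093 = 0.20.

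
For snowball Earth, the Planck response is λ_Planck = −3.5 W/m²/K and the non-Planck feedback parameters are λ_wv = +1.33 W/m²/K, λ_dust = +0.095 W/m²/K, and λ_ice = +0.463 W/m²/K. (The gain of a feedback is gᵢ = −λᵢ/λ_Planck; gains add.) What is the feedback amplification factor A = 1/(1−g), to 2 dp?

2.17

Convert to gains: g_wv = 1.33/3.5 = 0.38; g_dust = 0.095/3.5 = 0.02714; g_ice = 0.463/3.5 = 0.1323.
Total gain g = 0.53944.
A = 1/(1 − 0.53944) = 2.17.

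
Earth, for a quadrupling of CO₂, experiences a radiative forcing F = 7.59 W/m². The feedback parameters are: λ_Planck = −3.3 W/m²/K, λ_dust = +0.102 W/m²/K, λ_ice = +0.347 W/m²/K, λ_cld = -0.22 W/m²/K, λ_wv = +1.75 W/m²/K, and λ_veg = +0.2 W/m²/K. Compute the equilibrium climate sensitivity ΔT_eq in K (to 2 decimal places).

Net feedback parameter λ = (−3.3) + (+0.102) + (+0.347) + (-0.22) + (+1.75) + (+0.2) = -1.121 W/m²/K.
ΔT = −F/λ = −7.59/(-1.121) = 6.77 K.

6.77 K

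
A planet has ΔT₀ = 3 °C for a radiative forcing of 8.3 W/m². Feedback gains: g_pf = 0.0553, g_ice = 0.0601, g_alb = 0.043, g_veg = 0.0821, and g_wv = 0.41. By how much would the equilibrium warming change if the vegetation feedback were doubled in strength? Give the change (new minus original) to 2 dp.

2.64 °C

Original: g = 0.6505, ΔT = 3/(1−0.6505) = 8.5837 °C.
With doubled vegetation: g' = 0.7326, ΔT' = 3/(1−0.7326) = 11.2191 °C.
Change = 11.2191 − 8.5837 = 2.64 °C.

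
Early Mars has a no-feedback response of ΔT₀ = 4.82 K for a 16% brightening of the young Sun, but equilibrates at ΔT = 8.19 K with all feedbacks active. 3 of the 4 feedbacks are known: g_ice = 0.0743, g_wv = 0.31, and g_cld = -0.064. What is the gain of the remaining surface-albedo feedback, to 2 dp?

0.09

Amplification A = ΔT/ΔT₀ = 8.19/4.82 = 1.699.
Total gain g = 1 − 1/A = 1 − 1/1.699 = 0.4114.
Known gains sum to 0.0743 + 0.31 − 0.064 = 0.3203.
g_alb = 0.4114 − 0.3203 = 0.09.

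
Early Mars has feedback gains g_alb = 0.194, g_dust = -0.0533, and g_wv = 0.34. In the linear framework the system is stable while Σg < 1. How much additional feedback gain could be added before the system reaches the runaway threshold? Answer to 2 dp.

Current total gain = 0.194 − 0.0533 + 0.34 = 0.4807.
Margin to runaway = 1 − 0.4807 = 0.52.

0.52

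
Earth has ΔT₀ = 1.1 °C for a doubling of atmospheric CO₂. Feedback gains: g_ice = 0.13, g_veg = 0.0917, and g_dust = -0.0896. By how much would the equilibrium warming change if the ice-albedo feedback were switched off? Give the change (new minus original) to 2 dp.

-0.17 °C

Original: g = 0.1321, ΔT = 1.1/(1−0.1321) = 1.2674 °C.
Without ice-albedo: g' = 0.0021, ΔT' = 1.1/(1−0.0021) = 1.1023 °C.
Change = 1.1023 − 1.2674 = -0.17 °C.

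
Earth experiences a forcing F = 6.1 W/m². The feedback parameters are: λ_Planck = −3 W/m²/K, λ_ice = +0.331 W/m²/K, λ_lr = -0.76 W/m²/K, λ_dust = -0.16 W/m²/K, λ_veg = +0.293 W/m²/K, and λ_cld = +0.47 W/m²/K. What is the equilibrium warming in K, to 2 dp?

2.16 K

Net feedback parameter λ = (−3) + (+0.331) + (-0.76) + (-0.16) + (+0.293) + (+0.47) = -2.826 W/m²/K.
ΔT = −F/λ = −6.1/(-2.826) = 2.16 K.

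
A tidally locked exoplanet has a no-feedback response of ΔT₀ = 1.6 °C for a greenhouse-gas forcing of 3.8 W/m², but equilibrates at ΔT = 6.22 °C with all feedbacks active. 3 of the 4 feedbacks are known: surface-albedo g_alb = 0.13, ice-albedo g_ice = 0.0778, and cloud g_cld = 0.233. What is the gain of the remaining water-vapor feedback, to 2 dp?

Amplification A = ΔT/ΔT₀ = 6.22/1.6 = 3.887.
Total gain g = 1 − 1/A = 1 − 1/3.887 = 0.7427.
Known gains sum to 0.13 + 0.0778 + 0.233 = 0.4408.
g_wv = 0.7427 − 0.4408 = 0.30.

0.30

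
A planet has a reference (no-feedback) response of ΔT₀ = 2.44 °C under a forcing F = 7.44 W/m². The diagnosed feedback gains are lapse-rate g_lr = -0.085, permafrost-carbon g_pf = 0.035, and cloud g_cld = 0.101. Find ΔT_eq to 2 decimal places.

2.57 °C

Total gain g = -0.085 + 0.035 + 0.101 = 0.051.
Amplification A = 1/(1 − 0.051) = 1.054.
ΔT = 2.44 × 1.054 = 2.57 °C.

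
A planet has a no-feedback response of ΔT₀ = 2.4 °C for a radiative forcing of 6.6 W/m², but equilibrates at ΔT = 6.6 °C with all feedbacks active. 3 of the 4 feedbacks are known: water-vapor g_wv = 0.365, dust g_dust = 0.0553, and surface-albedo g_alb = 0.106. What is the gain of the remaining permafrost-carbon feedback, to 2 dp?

Amplification A = ΔT/ΔT₀ = 6.6/2.4 = 2.75.
Total gain g = 1 − 1/A = 1 − 1/2.75 = 0.6364.
Known gains sum to 0.365 + 0.0553 + 0.106 = 0.5263.
g_pf = 0.6364 − 0.5263 = 0.11.

0.11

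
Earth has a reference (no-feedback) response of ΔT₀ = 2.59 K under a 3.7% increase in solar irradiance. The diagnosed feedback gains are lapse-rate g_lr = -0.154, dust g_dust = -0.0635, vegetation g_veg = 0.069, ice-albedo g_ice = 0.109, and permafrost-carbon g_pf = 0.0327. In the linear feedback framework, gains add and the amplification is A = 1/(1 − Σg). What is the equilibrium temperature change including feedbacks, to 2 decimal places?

Total gain g = -0.154 − 0.0635 + 0.069 + 0.109 + 0.0327 = -0.0068.
Amplification A = 1/(1 + 0.0068) = 0.9932.
ΔT = 2.59 × 0.9932 = 2.57 K.

2.57 K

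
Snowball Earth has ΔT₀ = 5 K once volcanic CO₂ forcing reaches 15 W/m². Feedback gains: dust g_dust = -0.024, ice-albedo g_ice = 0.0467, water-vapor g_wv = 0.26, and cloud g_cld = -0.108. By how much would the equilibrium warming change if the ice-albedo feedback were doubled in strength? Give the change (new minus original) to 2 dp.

0.36 K

Original: g = 0.1747, ΔT = 5/(1−0.1747) = 6.0584 K.
With doubled ice-albedo: g' = 0.2214, ΔT' = 5/(1−0.2214) = 6.4218 K.
Change = 6.4218 − 6.0584 = 0.36 K.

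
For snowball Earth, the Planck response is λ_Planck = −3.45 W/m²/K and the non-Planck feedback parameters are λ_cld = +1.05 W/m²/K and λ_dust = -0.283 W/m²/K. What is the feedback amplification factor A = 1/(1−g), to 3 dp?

1.286

Convert to gains: g_cld = 1.05/3.45 = 0.3043; g_dust = -0.283/3.45 = -0.08203.
Total gain g = 0.22227.
A = 1/(1 − 0.22227) = 1.286.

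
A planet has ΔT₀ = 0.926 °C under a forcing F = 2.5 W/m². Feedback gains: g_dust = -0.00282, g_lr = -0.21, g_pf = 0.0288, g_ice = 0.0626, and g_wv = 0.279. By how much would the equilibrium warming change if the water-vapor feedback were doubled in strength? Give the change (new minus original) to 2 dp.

0.54 °C

Original: g = 0.15758, ΔT = 0.926/(1−0.15758) = 1.0992 °C.
With doubled water-vapor: g' = 0.43658, ΔT' = 0.926/(1−0.43658) = 1.6435 °C.
Change = 1.6435 − 1.0992 = 0.54 °C.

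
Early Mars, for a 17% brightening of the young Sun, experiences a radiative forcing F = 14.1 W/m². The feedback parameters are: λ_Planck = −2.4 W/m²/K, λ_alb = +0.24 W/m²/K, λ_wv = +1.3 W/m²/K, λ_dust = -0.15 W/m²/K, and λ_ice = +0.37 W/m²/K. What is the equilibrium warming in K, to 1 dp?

Net feedback parameter λ = (−2.4) + (+0.24) + (+1.3) + (-0.15) + (+0.37) = -0.64 W/m²/K.
ΔT = −F/λ = −14.1/(-0.64) = 22.0 K.

22.0 K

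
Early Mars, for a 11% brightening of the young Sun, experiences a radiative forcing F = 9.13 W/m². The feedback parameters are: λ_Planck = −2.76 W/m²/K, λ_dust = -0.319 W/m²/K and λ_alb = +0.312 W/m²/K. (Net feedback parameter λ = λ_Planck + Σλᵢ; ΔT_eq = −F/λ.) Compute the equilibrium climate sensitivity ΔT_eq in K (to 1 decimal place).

Net feedback parameter λ = (−2.76) + (-0.319) + (+0.312) = -2.767 W/m²/K.
ΔT = −F/λ = −9.13/(-2.767) = 3.3 K.

3.3 K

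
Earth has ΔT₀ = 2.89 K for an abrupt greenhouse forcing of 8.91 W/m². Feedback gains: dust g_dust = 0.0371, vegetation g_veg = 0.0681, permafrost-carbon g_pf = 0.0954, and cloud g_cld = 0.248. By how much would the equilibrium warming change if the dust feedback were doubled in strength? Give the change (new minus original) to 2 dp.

0.38 K

Original: g = 0.4486, ΔT = 2.89/(1−0.4486) = 5.2412 K.
With doubled dust: g' = 0.4857, ΔT' = 2.89/(1−0.4857) = 5.6193 K.
Change = 5.6193 − 5.2412 = 0.38 K.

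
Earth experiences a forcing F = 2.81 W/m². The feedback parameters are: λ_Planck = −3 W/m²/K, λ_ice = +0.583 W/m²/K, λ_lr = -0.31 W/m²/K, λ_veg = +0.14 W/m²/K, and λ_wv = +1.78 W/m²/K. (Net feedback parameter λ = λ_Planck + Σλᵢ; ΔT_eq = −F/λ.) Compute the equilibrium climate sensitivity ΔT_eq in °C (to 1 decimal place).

3.5 °C

Net feedback parameter λ = (−3) + (+0.583) + (-0.31) + (+0.14) + (+1.78) = -0.807 W/m²/K.
ΔT = −F/λ = −2.81/(-0.807) = 3.5 °C.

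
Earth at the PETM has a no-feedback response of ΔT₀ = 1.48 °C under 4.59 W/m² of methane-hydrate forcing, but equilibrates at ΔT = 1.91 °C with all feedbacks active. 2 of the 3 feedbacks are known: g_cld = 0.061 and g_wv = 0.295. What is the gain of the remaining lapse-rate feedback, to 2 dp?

Amplification A = ΔT/ΔT₀ = 1.91/1.48 = 1.291.
Total gain g = 1 − 1/A = 1 − 1/1.291 = 0.2254.
Known gains sum to 0.061 + 0.295 = 0.356.
g_lr = 0.2254 − 0.356 = -0.13.

-0.13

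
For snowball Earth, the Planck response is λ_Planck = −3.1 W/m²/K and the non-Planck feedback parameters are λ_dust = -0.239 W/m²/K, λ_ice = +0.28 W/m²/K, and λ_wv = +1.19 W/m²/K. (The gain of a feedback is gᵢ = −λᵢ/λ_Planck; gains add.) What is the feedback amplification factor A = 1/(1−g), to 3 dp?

1.659

Convert to gains: g_dust = -0.239/3.1 = -0.0771; g_ice = 0.28/3.1 = 0.09032; g_wv = 1.19/3.1 = 0.3839.
Total gain g = 0.39712.
A = 1/(1 − 0.39712) = 1.659.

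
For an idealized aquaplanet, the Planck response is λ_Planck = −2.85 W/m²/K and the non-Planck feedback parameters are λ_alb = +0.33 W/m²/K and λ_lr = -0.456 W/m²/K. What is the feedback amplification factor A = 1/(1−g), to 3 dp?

Convert to gains: g_alb = 0.33/2.85 = 0.1158; g_lr = -0.456/2.85 = -0.16.
Total gain g = -0.0442.
A = 1/(1 + 0.0442) = 0.958.

0.958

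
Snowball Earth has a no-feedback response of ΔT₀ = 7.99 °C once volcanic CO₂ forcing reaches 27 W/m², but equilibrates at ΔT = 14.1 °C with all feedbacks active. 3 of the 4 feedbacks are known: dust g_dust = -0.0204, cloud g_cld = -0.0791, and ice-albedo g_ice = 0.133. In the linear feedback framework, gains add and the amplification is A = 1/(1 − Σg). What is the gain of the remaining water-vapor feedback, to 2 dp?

0.40

Amplification A = ΔT/ΔT₀ = 14.1/7.99 = 1.765.
Total gain g = 1 − 1/A = 1 − 1/1.765 = 0.4334.
Known gains sum to -0.0204 − 0.0791 + 0.133 = 0.0335.
g_wv = 0.4334 − 0.0335 = 0.40.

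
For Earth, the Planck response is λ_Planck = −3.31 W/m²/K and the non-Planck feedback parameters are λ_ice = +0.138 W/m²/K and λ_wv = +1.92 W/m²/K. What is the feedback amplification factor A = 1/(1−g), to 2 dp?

Convert to gains: g_ice = 0.138/3.31 = 0.04169; g_wv = 1.92/3.31 = 0.5801.
Total gain g = 0.62179.
A = 1/(1 − 0.62179) = 2.64.

2.64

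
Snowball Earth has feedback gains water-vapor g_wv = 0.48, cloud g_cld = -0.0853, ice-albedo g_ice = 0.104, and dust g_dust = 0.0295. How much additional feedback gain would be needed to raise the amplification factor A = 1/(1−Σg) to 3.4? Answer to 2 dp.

0.18

Current total gain = 0.5282.
Target gain for A = 3.4: g* = 1 − 1/3.4 = 0.7059.
Additional gain needed = 0.7059 − 0.5282 = 0.18.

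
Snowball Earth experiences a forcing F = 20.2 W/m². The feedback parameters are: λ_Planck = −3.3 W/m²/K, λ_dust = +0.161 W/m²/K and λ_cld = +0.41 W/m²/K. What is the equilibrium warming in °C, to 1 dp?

7.4 °C

Net feedback parameter λ = (−3.3) + (+0.161) + (+0.41) = -2.729 W/m²/K.
ΔT = −F/λ = −20.2/(-2.729) = 7.4 °C.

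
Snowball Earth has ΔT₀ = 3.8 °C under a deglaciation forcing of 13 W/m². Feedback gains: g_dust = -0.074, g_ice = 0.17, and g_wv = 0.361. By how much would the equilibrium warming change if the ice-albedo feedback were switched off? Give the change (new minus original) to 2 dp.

Original: g = 0.457, ΔT = 3.8/(1−0.457) = 6.9982 °C.
Without ice-albedo: g' = 0.287, ΔT' = 3.8/(1−0.287) = 5.3296 °C.
Change = 5.3296 − 6.9982 = -1.67 °C.

-1.67 °C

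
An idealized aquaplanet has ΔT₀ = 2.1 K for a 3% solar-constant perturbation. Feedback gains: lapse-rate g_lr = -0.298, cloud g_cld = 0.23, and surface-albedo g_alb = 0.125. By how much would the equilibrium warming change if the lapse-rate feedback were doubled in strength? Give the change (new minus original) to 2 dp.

Original: g = 0.057, ΔT = 2.1/(1−0.057) = 2.2269 K.
With doubled lapse-rate: g' = -0.241, ΔT' = 2.1/(1+0.241) = 1.6922 K.
Change = 1.6922 − 2.2269 = -0.53 K.

-0.53 K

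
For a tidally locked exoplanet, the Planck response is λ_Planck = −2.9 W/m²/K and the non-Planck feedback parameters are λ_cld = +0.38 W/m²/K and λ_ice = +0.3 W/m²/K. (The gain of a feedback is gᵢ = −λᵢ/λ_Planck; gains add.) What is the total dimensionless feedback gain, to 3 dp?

Convert to gains: g_cld = 0.38/2.9 = 0.131; g_ice = 0.3/2.9 = 0.1034.
Total gain g = 0.2344.

0.234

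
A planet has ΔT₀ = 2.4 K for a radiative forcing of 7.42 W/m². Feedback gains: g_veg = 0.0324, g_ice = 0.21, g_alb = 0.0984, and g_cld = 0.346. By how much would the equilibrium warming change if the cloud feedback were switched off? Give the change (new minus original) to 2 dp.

Original: g = 0.6868, ΔT = 2.4/(1−0.6868) = 7.6628 K.
Without cloud: g' = 0.3408, ΔT' = 2.4/(1−0.3408) = 3.6408 K.
Change = 3.6408 − 7.6628 = -4.02 K.

-4.02 K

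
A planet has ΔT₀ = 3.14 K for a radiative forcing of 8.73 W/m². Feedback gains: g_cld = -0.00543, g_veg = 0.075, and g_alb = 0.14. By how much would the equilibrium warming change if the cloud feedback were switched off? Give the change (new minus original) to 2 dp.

Original: g = 0.20957, ΔT = 3.14/(1−0.20957) = 3.9725 K.
Without cloud: g' = 0.215, ΔT' = 3.14/(1−0.215) = 4.0000 K.
Change = 4.0000 − 3.9725 = 0.03 K.

0.03 K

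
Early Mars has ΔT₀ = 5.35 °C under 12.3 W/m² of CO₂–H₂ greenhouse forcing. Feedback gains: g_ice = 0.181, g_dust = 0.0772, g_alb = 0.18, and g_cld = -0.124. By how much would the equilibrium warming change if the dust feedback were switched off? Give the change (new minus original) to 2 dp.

-0.79 °C

Original: g = 0.3142, ΔT = 5.35/(1−0.3142) = 7.8011 °C.
Without dust: g' = 0.237, ΔT' = 5.35/(1−0.237) = 7.0118 °C.
Change = 7.0118 − 7.8011 = -0.79 °C.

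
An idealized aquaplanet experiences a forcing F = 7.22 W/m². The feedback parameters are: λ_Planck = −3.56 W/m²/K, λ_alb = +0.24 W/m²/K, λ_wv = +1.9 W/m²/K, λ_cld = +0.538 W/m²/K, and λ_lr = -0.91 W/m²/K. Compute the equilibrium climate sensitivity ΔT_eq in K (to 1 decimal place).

Net feedback parameter λ = (−3.56) + (+0.24) + (+1.9) + (+0.538) + (-0.91) = -1.792 W/m²/K.
ΔT = −F/λ = −7.22/(-1.792) = 4.0 K.

4.0 K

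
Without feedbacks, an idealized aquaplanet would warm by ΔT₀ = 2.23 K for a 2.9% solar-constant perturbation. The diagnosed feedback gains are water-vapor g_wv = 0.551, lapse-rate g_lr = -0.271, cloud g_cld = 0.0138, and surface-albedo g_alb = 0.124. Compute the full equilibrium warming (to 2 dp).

Total gain g = 0.551 − 0.271 + 0.0138 + 0.124 = 0.4178.
Amplification A = 1/(1 − 0.4178) = 1.718.
ΔT = 2.23 × 1.718 = 3.83 K.

3.83 K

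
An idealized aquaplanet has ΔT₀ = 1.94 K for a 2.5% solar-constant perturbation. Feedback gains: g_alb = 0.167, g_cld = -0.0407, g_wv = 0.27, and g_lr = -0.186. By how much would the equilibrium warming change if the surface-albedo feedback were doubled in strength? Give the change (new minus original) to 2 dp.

0.66 K

Original: g = 0.2103, ΔT = 1.94/(1−0.2103) = 2.4566 K.
With doubled surface-albedo: g' = 0.3773, ΔT' = 1.94/(1−0.3773) = 3.1155 K.
Change = 3.1155 − 2.4566 = 0.66 K.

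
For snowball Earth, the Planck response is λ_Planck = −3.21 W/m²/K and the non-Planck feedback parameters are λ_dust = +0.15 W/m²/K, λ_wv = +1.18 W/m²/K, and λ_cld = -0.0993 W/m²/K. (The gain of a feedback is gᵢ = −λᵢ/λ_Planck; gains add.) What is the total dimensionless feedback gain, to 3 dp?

0.383

Convert to gains: g_dust = 0.15/3.21 = 0.04673; g_wv = 1.18/3.21 = 0.3676; g_cld = -0.0993/3.21 = -0.03093.
Total gain g = 0.3834.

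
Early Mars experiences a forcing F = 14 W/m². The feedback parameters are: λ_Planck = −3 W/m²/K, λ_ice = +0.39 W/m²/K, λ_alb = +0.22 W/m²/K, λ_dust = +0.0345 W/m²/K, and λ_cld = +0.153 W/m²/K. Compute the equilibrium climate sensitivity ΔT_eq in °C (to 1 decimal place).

Net feedback parameter λ = (−3) + (+0.39) + (+0.22) + (+0.0345) + (+0.153) = -2.2025 W/m²/K.
ΔT = −F/λ = −14/(-2.2025) = 6.4 °C.

6.4 °C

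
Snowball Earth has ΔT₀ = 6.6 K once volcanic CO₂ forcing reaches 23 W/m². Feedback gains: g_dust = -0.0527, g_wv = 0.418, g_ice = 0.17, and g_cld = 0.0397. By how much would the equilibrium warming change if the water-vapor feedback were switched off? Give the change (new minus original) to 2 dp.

Original: g = 0.575, ΔT = 6.6/(1−0.575) = 15.5294 K.
Without water-vapor: g' = 0.157, ΔT' = 6.6/(1−0.157) = 7.8292 K.
Change = 7.8292 − 15.5294 = -7.70 K.

-7.70 K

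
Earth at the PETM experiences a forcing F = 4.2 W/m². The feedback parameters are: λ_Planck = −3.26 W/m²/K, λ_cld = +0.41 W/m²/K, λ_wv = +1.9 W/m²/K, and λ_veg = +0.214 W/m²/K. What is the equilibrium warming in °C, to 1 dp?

Net feedback parameter λ = (−3.26) + (+0.41) + (+1.9) + (+0.214) = -0.736 W/m²/K.
ΔT = −F/λ = −4.2/(-0.736) = 5.7 °C.

5.7 °C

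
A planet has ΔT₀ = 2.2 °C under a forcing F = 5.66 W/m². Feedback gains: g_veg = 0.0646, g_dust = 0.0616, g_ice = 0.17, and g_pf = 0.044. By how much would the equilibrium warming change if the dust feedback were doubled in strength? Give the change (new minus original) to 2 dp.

0.34 °C

Original: g = 0.3402, ΔT = 2.2/(1−0.3402) = 3.3343 °C.
With doubled dust: g' = 0.4018, ΔT' = 2.2/(1−0.4018) = 3.6777 °C.
Change = 3.6777 − 3.3343 = 0.34 °C.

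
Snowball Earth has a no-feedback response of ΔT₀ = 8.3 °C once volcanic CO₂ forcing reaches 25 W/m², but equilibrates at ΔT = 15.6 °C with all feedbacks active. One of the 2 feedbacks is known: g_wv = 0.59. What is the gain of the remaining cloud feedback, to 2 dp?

-0.12

Amplification A = ΔT/ΔT₀ = 15.6/8.3 = 1.88.
Total gain g = 1 − 1/A = 1 − 1/1.88 = 0.4681.
The known gain is 0.59.
g_cld = 0.4681 − 0.59 = -0.12.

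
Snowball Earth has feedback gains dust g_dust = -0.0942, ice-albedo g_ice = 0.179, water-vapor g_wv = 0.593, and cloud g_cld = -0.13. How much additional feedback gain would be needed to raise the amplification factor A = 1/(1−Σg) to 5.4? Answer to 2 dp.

0.27

Current total gain = 0.5478.
Target gain for A = 5.4: g* = 1 − 1/5.4 = 0.8148.
Additional gain needed = 0.8148 − 0.5478 = 0.27.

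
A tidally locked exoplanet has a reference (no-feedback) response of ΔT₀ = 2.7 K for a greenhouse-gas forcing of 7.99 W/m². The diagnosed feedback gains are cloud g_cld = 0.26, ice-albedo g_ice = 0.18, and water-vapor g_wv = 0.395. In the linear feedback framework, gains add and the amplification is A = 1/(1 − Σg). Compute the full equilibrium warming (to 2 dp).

16.36 K

Total gain g = 0.26 + 0.18 + 0.395 = 0.835.
Amplification A = 1/(1 − 0.835) = 6.061.
ΔT = 2.7 × 6.061 = 16.36 K.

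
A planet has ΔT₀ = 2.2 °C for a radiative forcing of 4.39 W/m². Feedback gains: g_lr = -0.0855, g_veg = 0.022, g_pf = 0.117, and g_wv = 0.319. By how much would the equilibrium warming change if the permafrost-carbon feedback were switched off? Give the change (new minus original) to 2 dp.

Original: g = 0.3725, ΔT = 2.2/(1−0.3725) = 3.5060 °C.
Without permafrost-carbon: g' = 0.2555, ΔT' = 2.2/(1−0.2555) = 2.9550 °C.
Change = 2.9550 − 3.5060 = -0.55 °C.

-0.55 °C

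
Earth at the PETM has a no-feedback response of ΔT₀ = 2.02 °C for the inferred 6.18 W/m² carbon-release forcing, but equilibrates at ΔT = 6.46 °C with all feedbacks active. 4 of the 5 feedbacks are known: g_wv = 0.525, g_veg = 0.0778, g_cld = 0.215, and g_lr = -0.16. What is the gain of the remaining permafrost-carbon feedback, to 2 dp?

Amplification A = ΔT/ΔT₀ = 6.46/2.02 = 3.198.
Total gain g = 1 − 1/A = 1 − 1/3.198 = 0.6873.
Known gains sum to 0.525 + 0.0778 + 0.215 − 0.16 = 0.6578.
g_pf = 0.6873 − 0.6578 = 0.03.

0.03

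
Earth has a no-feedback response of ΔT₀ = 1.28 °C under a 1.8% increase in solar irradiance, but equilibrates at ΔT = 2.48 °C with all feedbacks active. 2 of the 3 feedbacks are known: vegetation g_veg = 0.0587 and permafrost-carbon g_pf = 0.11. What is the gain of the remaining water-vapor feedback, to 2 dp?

Amplification A = ΔT/ΔT₀ = 2.48/1.28 = 1.938.
Total gain g = 1 − 1/A = 1 − 1/1.938 = 0.484.
Known gains sum to 0.0587 + 0.11 = 0.1687.
g_wv = 0.484 − 0.1687 = 0.32.

0.32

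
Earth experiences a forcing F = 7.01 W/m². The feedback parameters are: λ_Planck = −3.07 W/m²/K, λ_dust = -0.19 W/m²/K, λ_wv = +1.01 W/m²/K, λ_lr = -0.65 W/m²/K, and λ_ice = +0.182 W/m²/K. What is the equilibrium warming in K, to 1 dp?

2.6 K

Net feedback parameter λ = (−3.07) + (-0.19) + (+1.01) + (-0.65) + (+0.182) = -2.718 W/m²/K.
ΔT = −F/λ = −7.01/(-2.718) = 2.6 K.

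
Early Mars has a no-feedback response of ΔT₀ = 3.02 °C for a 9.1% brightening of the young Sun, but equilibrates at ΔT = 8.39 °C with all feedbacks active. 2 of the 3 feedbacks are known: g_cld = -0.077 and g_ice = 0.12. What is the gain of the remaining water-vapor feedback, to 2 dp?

Amplification A = ΔT/ΔT₀ = 8.39/3.02 = 2.778.
Total gain g = 1 − 1/A = 1 − 1/2.778 = 0.64.
Known gains sum to -0.077 + 0.12 = 0.043.
g_wv = 0.64 − 0.043 = 0.60.

0.60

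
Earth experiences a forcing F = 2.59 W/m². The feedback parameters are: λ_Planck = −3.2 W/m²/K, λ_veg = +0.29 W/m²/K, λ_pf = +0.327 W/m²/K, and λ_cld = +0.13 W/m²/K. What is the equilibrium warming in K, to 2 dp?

1.06 K

Net feedback parameter λ = (−3.2) + (+0.29) + (+0.327) + (+0.13) = -2.453 W/m²/K.
ΔT = −F/λ = −2.59/(-2.453) = 1.06 K.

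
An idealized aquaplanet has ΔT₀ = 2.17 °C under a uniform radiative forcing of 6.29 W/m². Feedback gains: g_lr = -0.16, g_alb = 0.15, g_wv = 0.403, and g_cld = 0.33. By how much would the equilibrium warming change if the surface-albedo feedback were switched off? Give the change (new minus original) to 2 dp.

Original: g = 0.723, ΔT = 2.17/(1−0.723) = 7.8339 °C.
Without surface-albedo: g' = 0.573, ΔT' = 2.17/(1−0.573) = 5.0820 °C.
Change = 5.0820 − 7.8339 = -2.75 °C.

-2.75 °C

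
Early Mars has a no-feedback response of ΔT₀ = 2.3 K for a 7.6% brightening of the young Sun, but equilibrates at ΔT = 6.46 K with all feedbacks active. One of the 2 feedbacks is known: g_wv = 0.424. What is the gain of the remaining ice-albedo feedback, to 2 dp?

0.22

Amplification A = ΔT/ΔT₀ = 6.46/2.3 = 2.809.
Total gain g = 1 − 1/A = 1 − 1/2.809 = 0.644.
The known gain is 0.424.
g_ice = 0.644 − 0.424 = 0.22.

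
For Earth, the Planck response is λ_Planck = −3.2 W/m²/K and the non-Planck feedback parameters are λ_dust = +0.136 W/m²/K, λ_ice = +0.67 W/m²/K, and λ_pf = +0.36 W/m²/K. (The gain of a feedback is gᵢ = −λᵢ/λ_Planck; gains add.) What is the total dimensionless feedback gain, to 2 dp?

Convert to gains: g_dust = 0.136/3.2 = 0.0425; g_ice = 0.67/3.2 = 0.2094; g_pf = 0.36/3.2 = 0.1125.
Total gain g = 0.3644.

0.36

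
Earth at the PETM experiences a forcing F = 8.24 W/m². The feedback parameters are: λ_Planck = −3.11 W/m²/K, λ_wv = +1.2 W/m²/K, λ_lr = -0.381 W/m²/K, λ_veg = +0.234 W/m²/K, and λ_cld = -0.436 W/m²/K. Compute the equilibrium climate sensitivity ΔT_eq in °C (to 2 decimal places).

3.31 °C

Net feedback parameter λ = (−3.11) + (+1.2) + (-0.381) + (+0.234) + (-0.436) = -2.493 W/m²/K.
ΔT = −F/λ = −8.24/(-2.493) = 3.31 °C.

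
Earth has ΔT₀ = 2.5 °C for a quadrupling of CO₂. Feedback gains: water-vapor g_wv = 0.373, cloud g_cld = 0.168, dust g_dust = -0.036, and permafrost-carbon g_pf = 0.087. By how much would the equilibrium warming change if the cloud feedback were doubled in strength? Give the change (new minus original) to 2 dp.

Original: g = 0.592, ΔT = 2.5/(1−0.592) = 6.1275 °C.
With doubled cloud: g' = 0.76, ΔT' = 2.5/(1−0.76) = 10.4167 °C.
Change = 10.4167 − 6.1275 = 4.29 °C.

4.29 °C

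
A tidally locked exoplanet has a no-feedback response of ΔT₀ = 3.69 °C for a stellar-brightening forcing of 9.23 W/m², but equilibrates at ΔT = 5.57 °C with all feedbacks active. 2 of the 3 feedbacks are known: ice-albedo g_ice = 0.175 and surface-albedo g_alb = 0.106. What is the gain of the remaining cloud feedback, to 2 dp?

Amplification A = ΔT/ΔT₀ = 5.57/3.69 = 1.509.
Total gain g = 1 − 1/A = 1 − 1/1.509 = 0.3373.
Known gains sum to 0.175 + 0.106 = 0.281.
g_cld = 0.3373 − 0.281 = 0.06.

0.06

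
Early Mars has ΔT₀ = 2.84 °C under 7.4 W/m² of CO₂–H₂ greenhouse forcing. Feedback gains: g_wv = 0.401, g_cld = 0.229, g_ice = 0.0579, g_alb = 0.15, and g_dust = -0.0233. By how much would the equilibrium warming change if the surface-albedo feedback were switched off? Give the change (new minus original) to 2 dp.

Original: g = 0.8146, ΔT = 2.84/(1−0.8146) = 15.3182 °C.
Without surface-albedo: g' = 0.6646, ΔT' = 2.84/(1−0.6646) = 8.4675 °C.
Change = 8.4675 − 15.3182 = -6.85 °C.

-6.85 °C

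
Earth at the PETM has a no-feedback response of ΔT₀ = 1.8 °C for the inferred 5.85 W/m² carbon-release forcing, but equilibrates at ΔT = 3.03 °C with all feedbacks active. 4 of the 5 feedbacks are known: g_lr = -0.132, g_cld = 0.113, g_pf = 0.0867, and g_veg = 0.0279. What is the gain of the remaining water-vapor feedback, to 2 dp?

Amplification A = ΔT/ΔT₀ = 3.03/1.8 = 1.683.
Total gain g = 1 − 1/A = 1 − 1/1.683 = 0.4058.
Known gains sum to -0.132 + 0.113 + 0.0867 + 0.0279 = 0.0956.
g_wv = 0.4058 − 0.0956 = 0.31.

0.31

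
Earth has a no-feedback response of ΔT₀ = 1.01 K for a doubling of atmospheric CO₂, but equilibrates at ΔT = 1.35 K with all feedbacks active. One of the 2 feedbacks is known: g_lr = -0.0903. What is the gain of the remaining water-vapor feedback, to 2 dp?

0.34

Amplification A = ΔT/ΔT₀ = 1.35/1.01 = 1.337.
Total gain g = 1 − 1/A = 1 − 1/1.337 = 0.2521.
The known gain is -0.0903.
g_wv = 0.2521 + 0.0903 = 0.34.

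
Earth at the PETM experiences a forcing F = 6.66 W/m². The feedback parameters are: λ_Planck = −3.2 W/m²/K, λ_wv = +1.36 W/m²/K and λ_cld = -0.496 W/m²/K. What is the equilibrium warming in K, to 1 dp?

Net feedback parameter λ = (−3.2) + (+1.36) + (-0.496) = -2.336 W/m²/K.
ΔT = −F/λ = −6.66/(-2.336) = 2.9 K.

2.9 K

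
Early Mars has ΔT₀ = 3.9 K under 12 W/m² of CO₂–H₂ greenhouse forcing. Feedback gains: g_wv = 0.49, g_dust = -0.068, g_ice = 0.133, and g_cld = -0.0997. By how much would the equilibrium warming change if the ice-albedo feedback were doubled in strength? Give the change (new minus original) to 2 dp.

2.31 K

Original: g = 0.4553, ΔT = 3.9/(1−0.4553) = 7.1599 K.
With doubled ice-albedo: g' = 0.5883, ΔT' = 3.9/(1−0.5883) = 9.4729 K.
Change = 9.4729 − 7.1599 = 2.31 K.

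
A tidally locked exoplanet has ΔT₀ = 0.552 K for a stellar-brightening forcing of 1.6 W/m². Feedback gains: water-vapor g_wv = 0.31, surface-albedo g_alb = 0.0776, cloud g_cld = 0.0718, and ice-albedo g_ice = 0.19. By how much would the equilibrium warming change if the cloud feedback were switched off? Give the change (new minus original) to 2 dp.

-0.27 K

Original: g = 0.6494, ΔT = 0.552/(1−0.6494) = 1.5744 K.
Without cloud: g' = 0.5776, ΔT' = 0.552/(1−0.5776) = 1.3068 K.
Change = 1.3068 − 1.5744 = -0.27 K.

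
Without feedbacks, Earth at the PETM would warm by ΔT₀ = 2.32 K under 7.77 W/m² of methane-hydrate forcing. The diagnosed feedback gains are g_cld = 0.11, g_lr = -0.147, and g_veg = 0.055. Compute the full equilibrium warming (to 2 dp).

Total gain g = 0.11 − 0.147 + 0.055 = 0.018.
Amplification A = 1/(1 − 0.018) = 1.018.
ΔT = 2.32 × 1.018 = 2.36 K.

2.36 K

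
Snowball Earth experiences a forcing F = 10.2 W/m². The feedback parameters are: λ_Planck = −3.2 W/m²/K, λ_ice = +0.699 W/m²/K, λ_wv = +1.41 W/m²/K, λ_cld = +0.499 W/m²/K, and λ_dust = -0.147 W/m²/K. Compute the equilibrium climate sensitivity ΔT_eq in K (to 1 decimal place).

Net feedback parameter λ = (−3.2) + (+0.699) + (+1.41) + (+0.499) + (-0.147) = -0.739 W/m²/K.
ΔT = −F/λ = −10.2/(-0.739) = 13.8 K.

13.8 K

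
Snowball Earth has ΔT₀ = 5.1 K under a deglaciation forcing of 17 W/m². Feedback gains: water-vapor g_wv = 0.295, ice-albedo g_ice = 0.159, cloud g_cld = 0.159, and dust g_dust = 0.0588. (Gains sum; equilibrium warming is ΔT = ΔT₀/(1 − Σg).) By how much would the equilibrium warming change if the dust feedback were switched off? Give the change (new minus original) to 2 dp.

-2.36 K

Original: g = 0.6718, ΔT = 5.1/(1−0.6718) = 15.5393 K.
Without dust: g' = 0.613, ΔT' = 5.1/(1−0.613) = 13.1783 K.
Change = 13.1783 − 15.5393 = -2.36 K.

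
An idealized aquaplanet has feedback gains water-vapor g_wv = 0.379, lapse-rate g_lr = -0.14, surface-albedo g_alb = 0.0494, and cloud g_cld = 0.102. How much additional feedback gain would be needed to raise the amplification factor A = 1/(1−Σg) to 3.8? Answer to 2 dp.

0.35

Current total gain = 0.3904.
Target gain for A = 3.8: g* = 1 − 1/3.8 = 0.7368.
Additional gain needed = 0.7368 − 0.3904 = 0.35.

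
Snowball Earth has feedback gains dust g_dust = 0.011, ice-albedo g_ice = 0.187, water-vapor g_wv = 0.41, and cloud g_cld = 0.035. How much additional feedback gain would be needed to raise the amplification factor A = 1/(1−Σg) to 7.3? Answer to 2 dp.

0.22

Current total gain = 0.643.
Target gain for A = 7.3: g* = 1 − 1/7.3 = 0.863.
Additional gain needed = 0.863 − 0.643 = 0.22.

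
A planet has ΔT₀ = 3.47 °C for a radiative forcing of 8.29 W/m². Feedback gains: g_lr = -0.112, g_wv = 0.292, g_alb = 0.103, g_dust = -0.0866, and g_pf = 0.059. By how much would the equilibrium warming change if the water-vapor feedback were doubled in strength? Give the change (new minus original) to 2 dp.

3.01 °C

Original: g = 0.2554, ΔT = 3.47/(1−0.2554) = 4.6602 °C.
With doubled water-vapor: g' = 0.5474, ΔT' = 3.47/(1−0.5474) = 7.6668 °C.
Change = 7.6668 − 4.6602 = 3.01 °C.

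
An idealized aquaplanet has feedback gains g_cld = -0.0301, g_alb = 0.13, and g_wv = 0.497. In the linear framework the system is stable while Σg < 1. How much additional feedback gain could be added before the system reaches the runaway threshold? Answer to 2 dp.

Current total gain = -0.0301 + 0.13 + 0.497 = 0.5969.
Margin to runaway = 1 − 0.5969 = 0.40.

0.40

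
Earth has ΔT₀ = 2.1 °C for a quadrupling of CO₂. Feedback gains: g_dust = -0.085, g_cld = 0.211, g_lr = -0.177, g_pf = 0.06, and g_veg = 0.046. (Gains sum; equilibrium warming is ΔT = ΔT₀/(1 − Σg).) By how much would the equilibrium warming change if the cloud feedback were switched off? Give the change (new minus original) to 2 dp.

-0.41 °C

Original: g = 0.055, ΔT = 2.1/(1−0.055) = 2.2222 °C.
Without cloud: g' = -0.156, ΔT' = 2.1/(1+0.156) = 1.8166 °C.
Change = 1.8166 − 2.2222 = -0.41 °C.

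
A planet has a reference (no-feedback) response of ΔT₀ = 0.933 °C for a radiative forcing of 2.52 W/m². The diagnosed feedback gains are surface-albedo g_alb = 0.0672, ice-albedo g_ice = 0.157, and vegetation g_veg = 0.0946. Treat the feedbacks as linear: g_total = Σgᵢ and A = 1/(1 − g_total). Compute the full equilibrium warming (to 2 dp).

1.37 °C

Total gain g = 0.0672 + 0.157 + 0.0946 = 0.3188.
Amplification A = 1/(1 − 0.3188) = 1.468.
ΔT = 0.933 × 1.468 = 1.37 °C.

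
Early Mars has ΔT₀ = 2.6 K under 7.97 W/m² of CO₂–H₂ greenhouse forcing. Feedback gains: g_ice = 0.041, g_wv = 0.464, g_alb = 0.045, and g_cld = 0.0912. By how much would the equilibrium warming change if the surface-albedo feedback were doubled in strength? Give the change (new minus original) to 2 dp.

Original: g = 0.6412, ΔT = 2.6/(1−0.6412) = 7.2464 K.
With doubled surface-albedo: g' = 0.6862, ΔT' = 2.6/(1−0.6862) = 8.2855 K.
Change = 8.2855 − 7.2464 = 1.04 K.

1.04 K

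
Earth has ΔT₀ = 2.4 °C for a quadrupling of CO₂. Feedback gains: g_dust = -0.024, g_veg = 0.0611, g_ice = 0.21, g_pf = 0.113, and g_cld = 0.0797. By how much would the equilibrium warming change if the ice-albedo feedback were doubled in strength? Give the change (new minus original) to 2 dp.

Original: g = 0.4398, ΔT = 2.4/(1−0.4398) = 4.2842 °C.
With doubled ice-albedo: g' = 0.6498, ΔT' = 2.4/(1−0.6498) = 6.8532 °C.
Change = 6.8532 − 4.2842 = 2.57 °C.

2.57 °C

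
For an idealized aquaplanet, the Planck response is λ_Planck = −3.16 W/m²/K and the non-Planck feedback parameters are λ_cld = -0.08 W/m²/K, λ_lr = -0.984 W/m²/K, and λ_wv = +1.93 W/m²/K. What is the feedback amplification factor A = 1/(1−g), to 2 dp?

Convert to gains: g_cld = -0.08/3.16 = -0.02532; g_lr = -0.984/3.16 = -0.3114; g_wv = 1.93/3.16 = 0.6108.
Total gain g = 0.27408.
A = 1/(1 − 0.27408) = 1.38.

1.38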